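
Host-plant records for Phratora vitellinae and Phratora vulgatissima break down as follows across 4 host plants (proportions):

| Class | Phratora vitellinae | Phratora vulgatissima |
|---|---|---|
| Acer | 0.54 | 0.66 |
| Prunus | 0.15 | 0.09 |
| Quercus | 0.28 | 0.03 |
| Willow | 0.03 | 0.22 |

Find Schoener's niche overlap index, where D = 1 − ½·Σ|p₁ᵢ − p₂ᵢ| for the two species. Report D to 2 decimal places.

0.69

Σ|p₁ᵢ − p₂ᵢ| = 0.12 + 0.06 + 0.25 + 0.19 = 0.62
D = 1 − ½ × 0.62 = 1 − 0.310 = 0.6900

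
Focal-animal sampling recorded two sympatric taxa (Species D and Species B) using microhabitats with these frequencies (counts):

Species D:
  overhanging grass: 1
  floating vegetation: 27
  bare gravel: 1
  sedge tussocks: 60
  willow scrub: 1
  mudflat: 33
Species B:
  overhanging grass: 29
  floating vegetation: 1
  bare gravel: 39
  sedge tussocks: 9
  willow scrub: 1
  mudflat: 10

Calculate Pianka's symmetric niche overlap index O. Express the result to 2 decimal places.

Proportions for Species D (n=123): 1/123=0.0081, 27/123=0.2195, 1/123=0.0081, 60/123=0.4878, 1/123=0.0081, 33/123=0.2683
Proportions for Species B (n=89): 29/89=0.3258, 1/89=0.0112, 39/89=0.4382, 9/89=0.1011, 1/89=0.0112, 10/89=0.1124
Σ p₁ᵢp₂ᵢ = 0.002639 + 0.002458 + 0.003549 + 0.049317 + 0.000091 + 0.030157 = 0.088211
Σp_1ᵢ² = 0.0081² + 0.2195² + 0.0081² + 0.4878² + 0.0081² + 0.2683² = 0.000066 + 0.048180 + 0.000066 + 0.237949 + 0.000066 + 0.071985 = 0.358312
Σp_2ᵢ² = 0.3258² + 0.0112² + 0.4382² + 0.1011² + 0.0112² + 0.1124² = 0.106146 + 0.000125 + 0.192019 + 0.010221 + 0.000125 + 0.012634 = 0.321270
O = 0.088211 / √(0.358312 × 0.321270) = 0.088211 / 0.3392859 = 0.2600

0.26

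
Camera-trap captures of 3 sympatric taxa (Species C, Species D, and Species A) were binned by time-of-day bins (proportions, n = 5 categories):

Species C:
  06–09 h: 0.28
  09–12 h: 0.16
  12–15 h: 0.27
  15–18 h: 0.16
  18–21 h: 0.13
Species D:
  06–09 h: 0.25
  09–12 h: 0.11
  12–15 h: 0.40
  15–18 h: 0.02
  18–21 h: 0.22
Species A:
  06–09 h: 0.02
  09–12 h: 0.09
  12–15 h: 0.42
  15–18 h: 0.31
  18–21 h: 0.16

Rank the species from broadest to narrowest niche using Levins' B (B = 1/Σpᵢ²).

Σp_Cᵢ² = 0.28² + 0.16² + 0.27² + 0.16² + 0.13² = 0.0784 + 0.0256 + 0.0729 + 0.0256 + 0.0169 = 0.2194
B_C = 1 / 0.2194 = 4.5579
Σp_Dᵢ² = 0.25² + 0.11² + 0.40² + 0.02² + 0.22² = 0.0625 + 0.0121 + 0.1600 + 0.0004 + 0.0484 = 0.2834
B_D = 1 / 0.2834 = 3.5286
Σp_Aᵢ² = 0.02² + 0.09² + 0.42² + 0.31² + 0.16² = 0.0004 + 0.0081 + 0.1764 + 0.0961 + 0.0256 = 0.3066
B_A = 1 / 0.3066 = 3.2616
Ranking by B (broadest → narrowest): Species C (4.56) > Species D (3.53) > Species A (3.26)

Species C > Species D > Species A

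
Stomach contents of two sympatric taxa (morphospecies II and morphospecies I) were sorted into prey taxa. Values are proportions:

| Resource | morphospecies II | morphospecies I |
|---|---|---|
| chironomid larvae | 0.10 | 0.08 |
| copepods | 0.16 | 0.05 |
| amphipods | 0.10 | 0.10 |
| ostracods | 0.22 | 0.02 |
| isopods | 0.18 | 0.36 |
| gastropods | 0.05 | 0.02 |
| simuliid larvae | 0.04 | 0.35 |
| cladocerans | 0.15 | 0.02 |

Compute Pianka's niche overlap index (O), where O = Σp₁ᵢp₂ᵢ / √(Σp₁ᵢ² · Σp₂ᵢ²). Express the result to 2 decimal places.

Σ p₁ᵢp₂ᵢ = 0.0080 + 0.0080 + 0.0100 + 0.0044 + 0.0648 + 0.0010 + 0.0140 + 0.0030 = 0.1132
Σp_1ᵢ² = 0.10² + 0.16² + 0.10² + 0.22² + 0.18² + 0.05² + 0.04² + 0.15² = 0.0100 + 0.0256 + 0.0100 + 0.0484 + 0.0324 + 0.0025 + 0.0016 + 0.0225 = 0.1530
Σp_2ᵢ² = 0.08² + 0.05² + 0.10² + 0.02² + 0.36² + 0.02² + 0.35² + 0.02² = 0.0064 + 0.0025 + 0.0100 + 0.0004 + 0.1296 + 0.0004 + 0.1225 + 0.0004 = 0.2722
O = 0.1132 / √(0.1530 × 0.2722) = 0.1132 / 0.20407 = 0.5547

0.55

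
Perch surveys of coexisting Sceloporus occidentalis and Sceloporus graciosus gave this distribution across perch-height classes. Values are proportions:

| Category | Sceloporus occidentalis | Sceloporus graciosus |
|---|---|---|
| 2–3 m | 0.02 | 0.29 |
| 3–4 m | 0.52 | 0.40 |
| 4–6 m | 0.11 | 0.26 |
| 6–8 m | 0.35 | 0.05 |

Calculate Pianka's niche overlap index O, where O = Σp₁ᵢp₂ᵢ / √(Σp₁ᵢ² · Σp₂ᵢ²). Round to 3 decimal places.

0.728

Σ p₁ᵢp₂ᵢ = 0.0058 + 0.2080 + 0.0286 + 0.0175 = 0.2599
Σp_1ᵢ² = 0.02² + 0.52² + 0.11² + 0.35² = 0.0004 + 0.2704 + 0.0121 + 0.1225 = 0.4054
Σp_2ᵢ² = 0.29² + 0.40² + 0.26² + 0.05² = 0.0841 + 0.1600 + 0.0676 + 0.0025 = 0.3142
O = 0.2599 / √(0.4054 × 0.3142) = 0.2599 / 0.356899 = 0.72822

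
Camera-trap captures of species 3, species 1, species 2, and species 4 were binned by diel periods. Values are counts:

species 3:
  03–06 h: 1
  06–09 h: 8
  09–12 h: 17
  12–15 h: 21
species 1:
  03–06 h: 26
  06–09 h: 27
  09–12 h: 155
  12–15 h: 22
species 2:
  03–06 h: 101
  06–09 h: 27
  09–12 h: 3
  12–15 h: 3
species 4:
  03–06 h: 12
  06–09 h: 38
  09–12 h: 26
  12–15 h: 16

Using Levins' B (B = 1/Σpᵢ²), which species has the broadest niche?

species 4

Proportions for species 3 (n=47): 1/47=0.0213, 8/47=0.1702, 17/47=0.3617, 21/47=0.4468
Proportions for species 1 (n=230): 26/230=0.1130, 27/230=0.1174, 155/230=0.6739, 22/230=0.0957
Proportions for species 2 (n=134): 101/134=0.7537, 27/134=0.2015, 3/134=0.0224, 3/134=0.0224
Proportions for species 4 (n=92): 12/92=0.1304, 38/92=0.4130, 26/92=0.2826, 16/92=0.1739
Σp_3ᵢ² = 0.0213² + 0.1702² + 0.3617² + 0.4468² = 0.000454 + 0.028968 + 0.130827 + 0.199630 = 0.359879
B_3 = 1 / 0.359879 = 2.7787
Σp_1ᵢ² = 0.1130² + 0.1174² + 0.6739² + 0.0957² = 0.012769 + 0.013783 + 0.454141 + 0.009158 = 0.489851
B_1 = 1 / 0.489851 = 2.0414
Σp_2ᵢ² = 0.7537² + 0.2015² + 0.0224² + 0.0224² = 0.568064 + 0.040602 + 0.000502 + 0.000502 = 0.609670
B_2 = 1 / 0.609670 = 1.6402
Σp_4ᵢ² = 0.1304² + 0.4130² + 0.2826² + 0.1739² = 0.017004 + 0.170569 + 0.079863 + 0.030241 = 0.297677
B_4 = 1 / 0.297677 = 3.3593
Highest B → broadest niche (most generalist): species 4 (B = 3.36).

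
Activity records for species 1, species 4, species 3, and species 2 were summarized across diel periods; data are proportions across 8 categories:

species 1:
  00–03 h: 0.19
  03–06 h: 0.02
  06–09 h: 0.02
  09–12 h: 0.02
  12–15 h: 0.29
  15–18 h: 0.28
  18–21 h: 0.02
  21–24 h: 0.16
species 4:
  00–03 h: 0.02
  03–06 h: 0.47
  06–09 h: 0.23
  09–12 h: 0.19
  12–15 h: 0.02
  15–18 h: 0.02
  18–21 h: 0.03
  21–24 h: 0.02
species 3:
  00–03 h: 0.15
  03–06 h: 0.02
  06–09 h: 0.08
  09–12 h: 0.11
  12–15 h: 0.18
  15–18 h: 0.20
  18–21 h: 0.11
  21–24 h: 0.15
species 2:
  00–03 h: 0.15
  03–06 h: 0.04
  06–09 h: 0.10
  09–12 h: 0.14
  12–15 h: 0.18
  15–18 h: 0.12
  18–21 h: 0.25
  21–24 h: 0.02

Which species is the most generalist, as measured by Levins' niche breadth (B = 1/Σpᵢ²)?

Σp_1ᵢ² = 0.19² + 0.02² + 0.02² + 0.02² + 0.29² + 0.28² + 0.02² + 0.16² = 0.0361 + 0.0004 + 0.0004 + 0.0004 + 0.0841 + 0.0784 + 0.0004 + 0.0256 = 0.2258
B_1 = 1 / 0.2258 = 4.4287
Σp_4ᵢ² = 0.02² + 0.47² + 0.23² + 0.19² + 0.02² + 0.02² + 0.03² + 0.02² = 0.0004 + 0.2209 + 0.0529 + 0.0361 + 0.0004 + 0.0004 + 0.0009 + 0.0004 = 0.3124
B_4 = 1 / 0.3124 = 3.2010
Σp_3ᵢ² = 0.15² + 0.02² + 0.08² + 0.11² + 0.18² + 0.20² + 0.11² + 0.15² = 0.0225 + 0.0004 + 0.0064 + 0.0121 + 0.0324 + 0.0400 + 0.0121 + 0.0225 = 0.1484
B_3 = 1 / 0.1484 = 6.7385
Σp_2ᵢ² = 0.15² + 0.04² + 0.10² + 0.14² + 0.18² + 0.12² + 0.25² + 0.02² = 0.0225 + 0.0016 + 0.0100 + 0.0196 + 0.0324 + 0.0144 + 0.0625 + 0.0004 = 0.1634
B_2 = 1 / 0.1634 = 6.1200
Highest B → broadest niche (most generalist): species 3 (B = 6.74).

species 3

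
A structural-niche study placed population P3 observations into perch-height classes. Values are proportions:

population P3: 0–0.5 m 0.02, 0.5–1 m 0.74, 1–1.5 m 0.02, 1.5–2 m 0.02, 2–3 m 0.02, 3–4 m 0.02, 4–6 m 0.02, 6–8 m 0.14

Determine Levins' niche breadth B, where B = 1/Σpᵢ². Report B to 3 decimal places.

Σpᵢ² = 0.02² + 0.74² + 0.02² + 0.02² + 0.02² + 0.02² + 0.02² + 0.14² = 0.0004 + 0.5476 + 0.0004 + 0.0004 + 0.0004 + 0.0004 + 0.0004 + 0.0196 = 0.5696
B = 1 / 0.5696 = 1.75562

1.756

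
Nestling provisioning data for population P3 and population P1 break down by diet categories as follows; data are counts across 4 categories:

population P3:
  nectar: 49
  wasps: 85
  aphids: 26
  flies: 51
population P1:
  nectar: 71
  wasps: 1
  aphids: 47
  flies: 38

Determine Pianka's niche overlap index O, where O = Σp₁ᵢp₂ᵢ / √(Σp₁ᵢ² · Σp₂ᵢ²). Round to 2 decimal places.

0.63

Proportions for population P3 (n=211): 49/211=0.2322, 85/211=0.4028, 26/211=0.1232, 51/211=0.2417
Proportions for population P1 (n=157): 71/157=0.4522, 1/157=0.0064, 47/157=0.2994, 38/157=0.2420
Σ p₁ᵢp₂ᵢ = 0.105001 + 0.002578 + 0.036886 + 0.058491 = 0.202956
Σp_1ᵢ² = 0.2322² + 0.4028² + 0.1232² + 0.2417² = 0.053917 + 0.162248 + 0.015178 + 0.058419 = 0.289762
Σp_2ᵢ² = 0.4522² + 0.0064² + 0.2994² + 0.2420² = 0.204485 + 0.000041 + 0.089640 + 0.058564 = 0.352730
O = 0.202956 / √(0.289762 × 0.352730) = 0.202956 / 0.3196995 = 0.6348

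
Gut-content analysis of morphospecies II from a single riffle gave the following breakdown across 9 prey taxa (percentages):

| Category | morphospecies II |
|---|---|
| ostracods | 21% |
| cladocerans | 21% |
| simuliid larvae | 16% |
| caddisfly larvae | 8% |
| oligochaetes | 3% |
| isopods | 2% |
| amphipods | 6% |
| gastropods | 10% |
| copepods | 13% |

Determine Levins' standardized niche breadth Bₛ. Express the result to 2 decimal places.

0.70

Convert percentages to proportions (divide by 100).
Σpᵢ² = 0.21² + 0.21² + 0.16² + 0.08² + 0.03² + 0.02² + 0.06² + 0.10² + 0.13² = 0.0441 + 0.0441 + 0.0256 + 0.0064 + 0.0009 + 0.0004 + 0.0036 + 0.0100 + 0.0169 = 0.1520
B = 1 / 0.1520 = 6.5789
Bₛ = (B − 1)/(n − 1) = (6.5789 − 1)/(9 − 1) = 5.5789/8 = 0.6974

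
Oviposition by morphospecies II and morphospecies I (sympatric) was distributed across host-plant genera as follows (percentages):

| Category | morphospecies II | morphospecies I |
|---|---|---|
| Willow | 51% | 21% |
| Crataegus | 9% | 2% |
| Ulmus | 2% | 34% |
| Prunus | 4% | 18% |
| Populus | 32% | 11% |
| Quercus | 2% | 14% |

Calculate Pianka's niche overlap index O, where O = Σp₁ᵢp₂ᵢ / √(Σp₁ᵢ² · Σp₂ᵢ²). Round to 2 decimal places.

Convert percentages to proportions (divide by 100).
Σ p₁ᵢp₂ᵢ = 0.1071 + 0.0018 + 0.0068 + 0.0072 + 0.0352 + 0.0028 = 0.1609
Σp_1ᵢ² = 0.51² + 0.09² + 0.02² + 0.04² + 0.32² + 0.02² = 0.2601 + 0.0081 + 0.0004 + 0.0016 + 0.1024 + 0.0004 = 0.3730
Σp_2ᵢ² = 0.21² + 0.02² + 0.34² + 0.18² + 0.11² + 0.14² = 0.0441 + 0.0004 + 0.1156 + 0.0324 + 0.0121 + 0.0196 = 0.2242
O = 0.1609 / √(0.3730 × 0.2242) = 0.1609 / 0.28918 = 0.5564

0.56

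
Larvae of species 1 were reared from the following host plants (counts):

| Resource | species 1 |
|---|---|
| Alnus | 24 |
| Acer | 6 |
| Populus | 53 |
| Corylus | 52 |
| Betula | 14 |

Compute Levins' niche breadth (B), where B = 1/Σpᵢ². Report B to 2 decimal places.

Proportions for species 1 (n=149): 24/149=0.1611, 6/149=0.0403, 53/149=0.3557, 52/149=0.3490, 14/149=0.0940
Σpᵢ² = 0.1611² + 0.0403² + 0.3557² + 0.3490² + 0.0940² = 0.025953 + 0.001624 + 0.126522 + 0.121801 + 0.008836 = 0.284736
B = 1 / 0.284736 = 3.5120

3.51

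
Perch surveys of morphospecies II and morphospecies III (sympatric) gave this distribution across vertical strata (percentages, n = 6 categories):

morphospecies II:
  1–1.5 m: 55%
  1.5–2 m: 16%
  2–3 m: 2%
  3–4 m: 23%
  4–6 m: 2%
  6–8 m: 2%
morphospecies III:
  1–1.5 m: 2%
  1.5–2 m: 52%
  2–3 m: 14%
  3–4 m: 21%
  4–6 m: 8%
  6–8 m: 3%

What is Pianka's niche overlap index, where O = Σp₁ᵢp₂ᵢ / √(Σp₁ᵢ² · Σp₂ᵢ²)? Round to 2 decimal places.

Convert percentages to proportions (divide by 100).
Σ p₁ᵢp₂ᵢ = 0.0110 + 0.0832 + 0.0028 + 0.0483 + 0.0016 + 0.0006 = 0.1475
Σp_1ᵢ² = 0.55² + 0.16² + 0.02² + 0.23² + 0.02² + 0.02² = 0.3025 + 0.0256 + 0.0004 + 0.0529 + 0.0004 + 0.0004 = 0.3822
Σp_2ᵢ² = 0.02² + 0.52² + 0.14² + 0.21² + 0.08² + 0.03² = 0.0004 + 0.2704 + 0.0196 + 0.0441 + 0.0064 + 0.0009 = 0.3418
O = 0.1475 / √(0.3822 × 0.3418) = 0.1475 / 0.36144 = 0.4081

0.41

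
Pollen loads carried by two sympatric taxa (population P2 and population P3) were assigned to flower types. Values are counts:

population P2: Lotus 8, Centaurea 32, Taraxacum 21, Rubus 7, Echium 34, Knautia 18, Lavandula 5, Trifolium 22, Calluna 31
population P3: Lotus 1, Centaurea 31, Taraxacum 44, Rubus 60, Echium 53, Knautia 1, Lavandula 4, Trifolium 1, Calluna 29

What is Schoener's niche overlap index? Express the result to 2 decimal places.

0.65

Proportions for population P2 (n=178): 8/178=0.0449, 32/178=0.1798, 21/178=0.1180, 7/178=0.0393, 34/178=0.1910, 18/178=0.1011, 5/178=0.0281, 22/178=0.1236, 31/178=0.1742
Proportions for population P3 (n=224): 1/224=0.0045, 31/224=0.1384, 44/224=0.1964, 60/224=0.2679, 53/224=0.2366, 1/224=0.0045, 4/224=0.0179, 1/224=0.0045, 29/224=0.1295
Σ|p₁ᵢ − p₂ᵢ| = 0.0404 + 0.0414 + 0.0784 + 0.2286 + 0.0456 + 0.0966 + 0.0102 + 0.1191 + 0.0447 = 0.7050
D = 1 − ½ × 0.7050 = 1 − 0.35250 = 0.64750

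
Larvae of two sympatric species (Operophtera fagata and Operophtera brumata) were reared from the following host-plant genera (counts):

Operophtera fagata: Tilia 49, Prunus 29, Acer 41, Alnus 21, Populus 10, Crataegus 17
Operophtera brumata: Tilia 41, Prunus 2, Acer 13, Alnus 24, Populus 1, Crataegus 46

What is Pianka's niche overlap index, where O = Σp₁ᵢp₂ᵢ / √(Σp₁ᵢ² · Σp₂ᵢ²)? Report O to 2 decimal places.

Proportions for Operophtera fagata (n=167): 49/167=0.2934, 29/167=0.1737, 41/167=0.2455, 21/167=0.1257, 10/167=0.0599, 17/167=0.1018
Proportions for Operophtera brumata (n=127): 41/127=0.3228, 2/127=0.0157, 13/127=0.1024, 24/127=0.1890, 1/127=0.0079, 46/127=0.3622
Σ p₁ᵢp₂ᵢ = 0.094710 + 0.002727 + 0.025139 + 0.023757 + 0.000473 + 0.036872 = 0.183678
Σp_1ᵢ² = 0.2934² + 0.1737² + 0.2455² + 0.1257² + 0.0599² + 0.1018² = 0.086084 + 0.030172 + 0.060270 + 0.015800 + 0.003588 + 0.010363 = 0.206277
Σp_2ᵢ² = 0.3228² + 0.0157² + 0.1024² + 0.1890² + 0.0079² + 0.3622² = 0.104200 + 0.000246 + 0.010486 + 0.035721 + 0.000062 + 0.131189 = 0.281904
O = 0.183678 / √(0.206277 × 0.281904) = 0.183678 / 0.2411438 = 0.7617

0.76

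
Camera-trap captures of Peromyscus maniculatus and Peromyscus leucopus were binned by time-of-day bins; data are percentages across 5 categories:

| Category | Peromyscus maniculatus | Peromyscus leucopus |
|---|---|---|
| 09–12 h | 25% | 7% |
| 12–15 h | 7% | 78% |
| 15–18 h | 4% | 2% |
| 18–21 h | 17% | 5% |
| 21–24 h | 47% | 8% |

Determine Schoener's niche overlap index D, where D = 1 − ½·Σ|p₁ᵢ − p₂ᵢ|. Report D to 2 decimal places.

0.29

Convert percentages to proportions (divide by 100).
Σ|p₁ᵢ − p₂ᵢ| = 0.18 + 0.71 + 0.02 + 0.12 + 0.39 = 1.42
D = 1 − ½ × 1.42 = 1 − 0.710 = 0.2900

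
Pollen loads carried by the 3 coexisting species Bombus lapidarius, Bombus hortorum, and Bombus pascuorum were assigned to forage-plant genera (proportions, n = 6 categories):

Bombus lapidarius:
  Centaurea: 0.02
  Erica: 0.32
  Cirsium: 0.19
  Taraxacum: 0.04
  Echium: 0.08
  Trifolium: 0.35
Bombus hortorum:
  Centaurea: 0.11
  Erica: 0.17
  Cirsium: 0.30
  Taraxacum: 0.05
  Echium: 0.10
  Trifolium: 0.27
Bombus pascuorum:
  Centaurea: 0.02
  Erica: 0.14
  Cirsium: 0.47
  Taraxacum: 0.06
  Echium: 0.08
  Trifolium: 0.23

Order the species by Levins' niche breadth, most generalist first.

Σp_lapiᵢ² = 0.02² + 0.32² + 0.19² + 0.04² + 0.08² + 0.35² = 0.0004 + 0.1024 + 0.0361 + 0.0016 + 0.0064 + 0.1225 = 0.2694
B_lapi = 1 / 0.2694 = 3.7120
Σp_hortᵢ² = 0.11² + 0.17² + 0.30² + 0.05² + 0.10² + 0.27² = 0.0121 + 0.0289 + 0.0900 + 0.0025 + 0.0100 + 0.0729 = 0.2164
B_hort = 1 / 0.2164 = 4.6211
Σp_pascᵢ² = 0.02² + 0.14² + 0.47² + 0.06² + 0.08² + 0.23² = 0.0004 + 0.0196 + 0.2209 + 0.0036 + 0.0064 + 0.0529 = 0.3038
B_pasc = 1 / 0.3038 = 3.2916
Ranking by B (broadest → narrowest): Bombus hortorum (4.62) > Bombus lapidarius (3.71) > Bombus pascuorum (3.29)

Bombus hortorum > Bombus lapidarius > Bombus pascuorum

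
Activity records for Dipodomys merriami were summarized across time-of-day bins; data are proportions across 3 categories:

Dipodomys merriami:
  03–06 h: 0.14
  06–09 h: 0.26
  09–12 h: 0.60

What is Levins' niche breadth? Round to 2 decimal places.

Σpᵢ² = 0.14² + 0.26² + 0.60² = 0.0196 + 0.0676 + 0.3600 = 0.4472
B = 1 / 0.4472 = 2.2361

2.24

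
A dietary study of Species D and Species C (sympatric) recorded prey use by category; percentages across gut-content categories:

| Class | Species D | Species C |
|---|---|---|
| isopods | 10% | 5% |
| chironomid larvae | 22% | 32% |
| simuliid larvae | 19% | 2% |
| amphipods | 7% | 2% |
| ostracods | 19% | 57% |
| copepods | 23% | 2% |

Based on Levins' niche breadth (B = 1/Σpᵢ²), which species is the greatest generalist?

Convert percentages to proportions (divide by 100).
Σp_Dᵢ² = 0.10² + 0.22² + 0.19² + 0.07² + 0.19² + 0.23² = 0.0100 + 0.0484 + 0.0361 + 0.0049 + 0.0361 + 0.0529 = 0.1884
B_D = 1 / 0.1884 = 5.3079
Σp_Cᵢ² = 0.05² + 0.32² + 0.02² + 0.02² + 0.57² + 0.02² = 0.0025 + 0.1024 + 0.0004 + 0.0004 + 0.3249 + 0.0004 = 0.4310
B_C = 1 / 0.4310 = 2.3202
Highest B → broadest niche (most generalist): Species D (B = 5.31).

Species D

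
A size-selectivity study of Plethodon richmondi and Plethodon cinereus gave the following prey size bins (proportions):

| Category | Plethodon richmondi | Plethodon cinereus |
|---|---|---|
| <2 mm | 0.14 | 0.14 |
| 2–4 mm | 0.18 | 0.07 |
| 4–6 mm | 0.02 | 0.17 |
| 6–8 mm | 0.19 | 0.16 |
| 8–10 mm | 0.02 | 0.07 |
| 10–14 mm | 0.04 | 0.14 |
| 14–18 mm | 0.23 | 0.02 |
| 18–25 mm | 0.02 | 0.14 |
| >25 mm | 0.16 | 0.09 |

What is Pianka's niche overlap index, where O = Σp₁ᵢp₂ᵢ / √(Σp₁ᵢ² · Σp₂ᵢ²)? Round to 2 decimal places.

Σ p₁ᵢp₂ᵢ = 0.0196 + 0.0126 + 0.0034 + 0.0304 + 0.0014 + 0.0056 + 0.0046 + 0.0028 + 0.0144 = 0.0948
Σp_1ᵢ² = 0.14² + 0.18² + 0.02² + 0.19² + 0.02² + 0.04² + 0.23² + 0.02² + 0.16² = 0.0196 + 0.0324 + 0.0004 + 0.0361 + 0.0004 + 0.0016 + 0.0529 + 0.0004 + 0.0256 = 0.1694
Σp_2ᵢ² = 0.14² + 0.07² + 0.17² + 0.16² + 0.07² + 0.14² + 0.02² + 0.14² + 0.09² = 0.0196 + 0.0049 + 0.0289 + 0.0256 + 0.0049 + 0.0196 + 0.0004 + 0.0196 + 0.0081 = 0.1316
O = 0.0948 / √(0.1694 × 0.1316) = 0.0948 / 0.14931 = 0.6349

0.63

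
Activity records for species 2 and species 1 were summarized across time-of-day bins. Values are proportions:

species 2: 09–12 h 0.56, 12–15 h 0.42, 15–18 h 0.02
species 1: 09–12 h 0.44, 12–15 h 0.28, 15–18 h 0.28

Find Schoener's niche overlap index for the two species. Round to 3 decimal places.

Σ|p₁ᵢ − p₂ᵢ| = 0.12 + 0.14 + 0.26 = 0.52
D = 1 − ½ × 0.52 = 1 − 0.260 = 0.74000

0.740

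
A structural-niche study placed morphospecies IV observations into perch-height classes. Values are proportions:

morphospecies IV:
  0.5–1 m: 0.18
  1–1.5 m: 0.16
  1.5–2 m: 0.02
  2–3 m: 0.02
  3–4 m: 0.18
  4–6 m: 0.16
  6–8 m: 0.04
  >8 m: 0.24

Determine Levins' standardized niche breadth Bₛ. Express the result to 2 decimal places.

0.67

Σpᵢ² = 0.18² + 0.16² + 0.02² + 0.02² + 0.18² + 0.16² + 0.04² + 0.24² = 0.0324 + 0.0256 + 0.0004 + 0.0004 + 0.0324 + 0.0256 + 0.0016 + 0.0576 = 0.1760
B = 1 / 0.1760 = 5.6818
Bₛ = (B − 1)/(n − 1) = (5.6818 − 1)/(8 − 1) = 4.6818/7 = 0.6688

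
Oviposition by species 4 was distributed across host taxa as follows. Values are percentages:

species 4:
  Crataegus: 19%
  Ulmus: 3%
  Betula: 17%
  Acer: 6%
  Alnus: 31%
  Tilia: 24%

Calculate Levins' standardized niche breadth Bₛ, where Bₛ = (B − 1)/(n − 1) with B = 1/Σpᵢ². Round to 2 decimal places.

Convert percentages to proportions (divide by 100).
Σpᵢ² = 0.19² + 0.03² + 0.17² + 0.06² + 0.31² + 0.24² = 0.0361 + 0.0009 + 0.0289 + 0.0036 + 0.0961 + 0.0576 = 0.2232
B = 1 / 0.2232 = 4.4803
Bₛ = (B − 1)/(n − 1) = (4.4803 − 1)/(6 − 1) = 3.4803/5 = 0.6961

0.70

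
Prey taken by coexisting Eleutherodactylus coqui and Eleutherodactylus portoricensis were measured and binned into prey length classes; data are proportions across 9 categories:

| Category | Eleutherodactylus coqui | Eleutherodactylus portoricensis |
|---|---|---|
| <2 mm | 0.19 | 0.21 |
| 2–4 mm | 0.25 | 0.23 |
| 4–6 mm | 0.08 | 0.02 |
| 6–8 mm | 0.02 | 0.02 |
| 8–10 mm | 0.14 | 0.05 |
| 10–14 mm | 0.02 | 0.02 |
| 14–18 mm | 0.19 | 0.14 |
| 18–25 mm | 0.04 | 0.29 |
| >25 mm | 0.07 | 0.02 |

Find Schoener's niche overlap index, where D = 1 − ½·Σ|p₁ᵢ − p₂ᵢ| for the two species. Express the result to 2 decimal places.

Σ|p₁ᵢ − p₂ᵢ| = 0.02 + 0.02 + 0.06 + 0.00 + 0.09 + 0.00 + 0.05 + 0.25 + 0.05 = 0.54
D = 1 − ½ × 0.54 = 1 − 0.270 = 0.7300

0.73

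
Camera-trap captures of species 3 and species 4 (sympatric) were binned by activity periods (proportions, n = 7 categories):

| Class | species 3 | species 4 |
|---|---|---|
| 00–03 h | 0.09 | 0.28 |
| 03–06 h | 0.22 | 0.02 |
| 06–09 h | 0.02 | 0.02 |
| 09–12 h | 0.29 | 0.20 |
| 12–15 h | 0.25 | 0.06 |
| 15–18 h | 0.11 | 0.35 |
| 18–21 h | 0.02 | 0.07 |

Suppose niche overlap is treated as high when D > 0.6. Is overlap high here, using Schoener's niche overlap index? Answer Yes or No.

No

Σ|p₁ᵢ − p₂ᵢ| = 0.19 + 0.20 + 0.00 + 0.09 + 0.19 + 0.24 + 0.05 = 0.96
D = 1 − ½ × 0.96 = 1 − 0.480 = 0.5200
D = 0.5200 < 0.6 → No.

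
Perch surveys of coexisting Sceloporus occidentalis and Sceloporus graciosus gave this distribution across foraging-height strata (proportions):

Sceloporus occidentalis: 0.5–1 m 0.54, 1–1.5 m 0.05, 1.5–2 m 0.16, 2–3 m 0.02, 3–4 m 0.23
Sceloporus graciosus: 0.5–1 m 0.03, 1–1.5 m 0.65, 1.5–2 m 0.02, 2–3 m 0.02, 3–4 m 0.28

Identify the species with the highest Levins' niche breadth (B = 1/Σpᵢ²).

Sceloporus occidentalis

Σp_occiᵢ² = 0.54² + 0.05² + 0.16² + 0.02² + 0.23² = 0.2916 + 0.0025 + 0.0256 + 0.0004 + 0.0529 = 0.3730
B_occi = 1 / 0.3730 = 2.6810
Σp_gracᵢ² = 0.03² + 0.65² + 0.02² + 0.02² + 0.28² = 0.0009 + 0.4225 + 0.0004 + 0.0004 + 0.0784 = 0.5026
B_grac = 1 / 0.5026 = 1.9897
Highest B → broadest niche (most generalist): Sceloporus occidentalis (B = 2.68).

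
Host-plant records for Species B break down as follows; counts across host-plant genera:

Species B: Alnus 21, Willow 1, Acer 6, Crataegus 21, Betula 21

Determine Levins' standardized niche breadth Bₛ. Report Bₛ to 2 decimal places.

Proportions for Species B (n=70): 21/70=0.3000, 1/70=0.0143, 6/70=0.0857, 21/70=0.3000, 21/70=0.3000
Σpᵢ² = 0.3000² + 0.0143² + 0.0857² + 0.3000² + 0.3000² = 0.090000 + 0.000204 + 0.007344 + 0.090000 + 0.090000 = 0.277548
B = 1 / 0.277548 = 3.6030
Bₛ = (B − 1)/(n − 1) = (3.6030 − 1)/(5 − 1) = 2.6030/4 = 0.6508

0.65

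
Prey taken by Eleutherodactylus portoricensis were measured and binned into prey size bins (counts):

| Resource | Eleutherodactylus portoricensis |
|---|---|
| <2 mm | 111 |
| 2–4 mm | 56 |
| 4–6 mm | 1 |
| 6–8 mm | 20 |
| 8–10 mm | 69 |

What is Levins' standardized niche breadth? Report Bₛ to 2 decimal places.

Proportions for Eleutherodactylus portoricensis (n=257): 111/257=0.4319, 56/257=0.2179, 1/257=0.0039, 20/257=0.0778, 69/257=0.2685
Σpᵢ² = 0.4319² + 0.2179² + 0.0039² + 0.0778² + 0.2685² = 0.186538 + 0.047480 + 0.000015 + 0.006053 + 0.072092 = 0.312178
B = 1 / 0.312178 = 3.2033
Bₛ = (B − 1)/(n − 1) = (3.2033 − 1)/(5 − 1) = 2.2033/4 = 0.5508

0.55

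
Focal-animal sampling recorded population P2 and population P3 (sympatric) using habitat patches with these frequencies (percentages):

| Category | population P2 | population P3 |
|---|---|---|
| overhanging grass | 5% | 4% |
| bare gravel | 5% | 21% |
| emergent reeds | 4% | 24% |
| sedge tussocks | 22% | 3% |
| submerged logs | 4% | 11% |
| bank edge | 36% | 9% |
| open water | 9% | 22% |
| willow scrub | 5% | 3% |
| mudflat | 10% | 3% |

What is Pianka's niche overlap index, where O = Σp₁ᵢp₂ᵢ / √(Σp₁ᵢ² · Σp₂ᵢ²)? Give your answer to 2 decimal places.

0.47

Convert percentages to proportions (divide by 100).
Σ p₁ᵢp₂ᵢ = 0.0020 + 0.0105 + 0.0096 + 0.0066 + 0.0044 + 0.0324 + 0.0198 + 0.0015 + 0.0030 = 0.0898
Σp_1ᵢ² = 0.05² + 0.05² + 0.04² + 0.22² + 0.04² + 0.36² + 0.09² + 0.05² + 0.10² = 0.0025 + 0.0025 + 0.0016 + 0.0484 + 0.0016 + 0.1296 + 0.0081 + 0.0025 + 0.0100 = 0.2068
Σp_2ᵢ² = 0.04² + 0.21² + 0.24² + 0.03² + 0.11² + 0.09² + 0.22² + 0.03² + 0.03² = 0.0016 + 0.0441 + 0.0576 + 0.0009 + 0.0121 + 0.0081 + 0.0484 + 0.0009 + 0.0009 = 0.1746
O = 0.0898 / √(0.2068 × 0.1746) = 0.0898 / 0.19002 = 0.4726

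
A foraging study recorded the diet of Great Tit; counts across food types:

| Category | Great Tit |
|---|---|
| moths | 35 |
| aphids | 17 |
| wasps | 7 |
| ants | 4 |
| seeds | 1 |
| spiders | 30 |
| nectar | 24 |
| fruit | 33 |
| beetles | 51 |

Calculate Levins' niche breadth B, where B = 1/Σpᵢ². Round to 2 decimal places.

Proportions for Great Tit (n=202): 35/202=0.1733, 17/202=0.0842, 7/202=0.0347, 4/202=0.0198, 1/202=0.0050, 30/202=0.1485, 24/202=0.1188, 33/202=0.1634, 51/202=0.2525
Σpᵢ² = 0.1733² + 0.0842² + 0.0347² + 0.0198² + 0.0050² + 0.1485² + 0.1188² + 0.1634² + 0.2525² = 0.030033 + 0.007090 + 0.001204 + 0.000392 + 0.000025 + 0.022052 + 0.014113 + 0.026700 + 0.063756 = 0.165365
B = 1 / 0.165365 = 6.0472

6.05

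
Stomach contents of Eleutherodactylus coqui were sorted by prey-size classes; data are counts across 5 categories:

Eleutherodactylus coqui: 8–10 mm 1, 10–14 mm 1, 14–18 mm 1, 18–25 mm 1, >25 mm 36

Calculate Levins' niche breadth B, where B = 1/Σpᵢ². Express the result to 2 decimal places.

Proportions for Eleutherodactylus coqui (n=40): 1/40=0.0250, 1/40=0.0250, 1/40=0.0250, 1/40=0.0250, 36/40=0.9000
Σpᵢ² = 0.0250² + 0.0250² + 0.0250² + 0.0250² + 0.9000² = 0.000625 + 0.000625 + 0.000625 + 0.000625 + 0.810000 = 0.812500
B = 1 / 0.812500 = 1.2308

1.23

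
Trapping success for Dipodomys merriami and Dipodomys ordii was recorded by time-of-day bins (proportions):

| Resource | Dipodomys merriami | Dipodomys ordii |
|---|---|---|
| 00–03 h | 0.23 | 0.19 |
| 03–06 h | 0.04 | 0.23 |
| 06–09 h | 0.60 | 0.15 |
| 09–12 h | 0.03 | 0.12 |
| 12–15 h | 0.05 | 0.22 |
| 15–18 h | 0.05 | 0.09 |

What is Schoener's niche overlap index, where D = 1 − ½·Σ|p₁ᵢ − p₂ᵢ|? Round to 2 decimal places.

Σ|p₁ᵢ − p₂ᵢ| = 0.04 + 0.19 + 0.45 + 0.09 + 0.17 + 0.04 = 0.98
D = 1 − ½ × 0.98 = 1 − 0.490 = 0.5100

0.51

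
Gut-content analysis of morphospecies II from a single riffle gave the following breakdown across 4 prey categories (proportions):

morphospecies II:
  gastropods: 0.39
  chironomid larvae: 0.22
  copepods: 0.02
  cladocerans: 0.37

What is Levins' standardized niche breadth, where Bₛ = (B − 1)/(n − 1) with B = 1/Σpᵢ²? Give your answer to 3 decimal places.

0.653

Σpᵢ² = 0.39² + 0.22² + 0.02² + 0.37² = 0.1521 + 0.0484 + 0.0004 + 0.1369 = 0.3378
B = 1 / 0.3378 = 2.96033
Bₛ = (B − 1)/(n − 1) = (2.96033 − 1)/(4 − 1) = 1.96033/3 = 0.65344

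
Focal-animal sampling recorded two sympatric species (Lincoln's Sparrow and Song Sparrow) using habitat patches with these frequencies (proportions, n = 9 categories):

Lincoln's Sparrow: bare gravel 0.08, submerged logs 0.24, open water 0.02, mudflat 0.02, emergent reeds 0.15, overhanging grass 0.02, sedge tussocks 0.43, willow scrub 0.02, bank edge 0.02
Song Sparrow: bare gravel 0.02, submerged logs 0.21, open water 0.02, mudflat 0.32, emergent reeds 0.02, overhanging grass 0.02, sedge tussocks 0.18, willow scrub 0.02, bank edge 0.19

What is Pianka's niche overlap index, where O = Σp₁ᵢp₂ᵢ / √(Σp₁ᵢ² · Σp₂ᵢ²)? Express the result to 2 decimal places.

Σ p₁ᵢp₂ᵢ = 0.0016 + 0.0504 + 0.0004 + 0.0064 + 0.0030 + 0.0004 + 0.0774 + 0.0004 + 0.0038 = 0.1438
Σp_1ᵢ² = 0.08² + 0.24² + 0.02² + 0.02² + 0.15² + 0.02² + 0.43² + 0.02² + 0.02² = 0.0064 + 0.0576 + 0.0004 + 0.0004 + 0.0225 + 0.0004 + 0.1849 + 0.0004 + 0.0004 = 0.2734
Σp_2ᵢ² = 0.02² + 0.21² + 0.02² + 0.32² + 0.02² + 0.02² + 0.18² + 0.02² + 0.19² = 0.0004 + 0.0441 + 0.0004 + 0.1024 + 0.0004 + 0.0004 + 0.0324 + 0.0004 + 0.0361 = 0.2170
O = 0.1438 / √(0.2734 × 0.2170) = 0.1438 / 0.24357 = 0.5904

0.59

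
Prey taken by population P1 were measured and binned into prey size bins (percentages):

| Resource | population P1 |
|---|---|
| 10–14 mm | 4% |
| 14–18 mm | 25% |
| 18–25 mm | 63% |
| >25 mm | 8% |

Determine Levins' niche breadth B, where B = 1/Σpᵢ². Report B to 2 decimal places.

2.14

Convert percentages to proportions (divide by 100).
Σpᵢ² = 0.04² + 0.25² + 0.63² + 0.08² = 0.0016 + 0.0625 + 0.3969 + 0.0064 = 0.4674
B = 1 / 0.4674 = 2.1395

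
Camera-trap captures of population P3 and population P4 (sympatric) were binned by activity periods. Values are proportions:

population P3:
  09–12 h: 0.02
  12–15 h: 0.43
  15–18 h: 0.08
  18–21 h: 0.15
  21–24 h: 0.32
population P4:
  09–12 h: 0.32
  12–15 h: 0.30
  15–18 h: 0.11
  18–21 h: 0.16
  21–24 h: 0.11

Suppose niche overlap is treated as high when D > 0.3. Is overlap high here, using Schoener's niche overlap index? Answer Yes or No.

Yes

Σ|p₁ᵢ − p₂ᵢ| = 0.30 + 0.13 + 0.03 + 0.01 + 0.21 = 0.68
D = 1 − ½ × 0.68 = 1 − 0.340 = 0.6600
D = 0.6600 > 0.3 → Yes.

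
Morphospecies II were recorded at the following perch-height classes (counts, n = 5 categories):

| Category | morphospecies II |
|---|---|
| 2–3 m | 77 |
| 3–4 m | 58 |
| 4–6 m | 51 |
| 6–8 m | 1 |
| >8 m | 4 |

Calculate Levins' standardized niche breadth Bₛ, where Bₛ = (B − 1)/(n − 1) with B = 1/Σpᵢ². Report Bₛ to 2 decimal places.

Proportions for morphospecies II (n=191): 77/191=0.4031, 58/191=0.3037, 51/191=0.2670, 1/191=0.0052, 4/191=0.0209
Σpᵢ² = 0.4031² + 0.3037² + 0.2670² + 0.0052² + 0.0209² = 0.162490 + 0.092234 + 0.071289 + 0.000027 + 0.000437 = 0.326477
B = 1 / 0.326477 = 3.0630
Bₛ = (B − 1)/(n − 1) = (3.0630 − 1)/(5 − 1) = 2.0630/4 = 0.5158

0.52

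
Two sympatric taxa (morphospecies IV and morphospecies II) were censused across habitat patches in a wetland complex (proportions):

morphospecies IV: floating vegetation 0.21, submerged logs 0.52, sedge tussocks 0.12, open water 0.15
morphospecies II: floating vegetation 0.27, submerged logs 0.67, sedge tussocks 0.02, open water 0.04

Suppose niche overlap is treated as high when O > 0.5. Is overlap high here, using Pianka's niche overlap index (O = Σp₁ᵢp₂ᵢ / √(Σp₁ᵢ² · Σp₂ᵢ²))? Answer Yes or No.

Σ p₁ᵢp₂ᵢ = 0.0567 + 0.3484 + 0.0024 + 0.0060 = 0.4135
Σp_1ᵢ² = 0.21² + 0.52² + 0.12² + 0.15² = 0.0441 + 0.2704 + 0.0144 + 0.0225 = 0.3514
Σp_2ᵢ² = 0.27² + 0.67² + 0.02² + 0.04² = 0.0729 + 0.4489 + 0.0004 + 0.0016 = 0.5238
O = 0.4135 / √(0.3514 × 0.5238) = 0.4135 / 0.42903 = 0.9638
O = 0.9638 > 0.5 → Yes.

Yes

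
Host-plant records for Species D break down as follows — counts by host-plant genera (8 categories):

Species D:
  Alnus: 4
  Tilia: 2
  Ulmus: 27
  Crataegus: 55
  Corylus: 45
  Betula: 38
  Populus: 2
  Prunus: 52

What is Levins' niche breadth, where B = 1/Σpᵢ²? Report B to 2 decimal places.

5.09

Proportions for Species D (n=225): 4/225=0.0178, 2/225=0.0089, 27/225=0.1200, 55/225=0.2444, 45/225=0.2000, 38/225=0.1689, 2/225=0.0089, 52/225=0.2311
Σpᵢ² = 0.0178² + 0.0089² + 0.1200² + 0.2444² + 0.2000² + 0.1689² + 0.0089² + 0.2311² = 0.000317 + 0.000079 + 0.014400 + 0.059731 + 0.040000 + 0.028527 + 0.000079 + 0.053407 = 0.196540
B = 1 / 0.196540 = 5.0880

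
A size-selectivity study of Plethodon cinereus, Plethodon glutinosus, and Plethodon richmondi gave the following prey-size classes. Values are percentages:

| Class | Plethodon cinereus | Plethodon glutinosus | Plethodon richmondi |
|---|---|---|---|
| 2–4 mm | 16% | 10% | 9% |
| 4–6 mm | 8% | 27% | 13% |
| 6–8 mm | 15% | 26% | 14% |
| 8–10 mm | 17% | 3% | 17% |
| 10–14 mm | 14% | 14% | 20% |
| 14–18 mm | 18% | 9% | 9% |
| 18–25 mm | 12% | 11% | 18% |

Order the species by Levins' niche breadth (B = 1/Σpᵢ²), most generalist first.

Convert percentages to proportions (divide by 100).
Σp_cineᵢ² = 0.16² + 0.08² + 0.15² + 0.17² + 0.14² + 0.18² + 0.12² = 0.0256 + 0.0064 + 0.0225 + 0.0289 + 0.0196 + 0.0324 + 0.0144 = 0.1498
B_cine = 1 / 0.1498 = 6.6756
Σp_glutᵢ² = 0.10² + 0.27² + 0.26² + 0.03² + 0.14² + 0.09² + 0.11² = 0.0100 + 0.0729 + 0.0676 + 0.0009 + 0.0196 + 0.0081 + 0.0121 = 0.1912
B_glut = 1 / 0.1912 = 5.2301
Σp_richᵢ² = 0.09² + 0.13² + 0.14² + 0.17² + 0.20² + 0.09² + 0.18² = 0.0081 + 0.0169 + 0.0196 + 0.0289 + 0.0400 + 0.0081 + 0.0324 = 0.1540
B_rich = 1 / 0.1540 = 6.4935
Ranking by B (broadest → narrowest): Plethodon cinereus (6.68) > Plethodon richmondi (6.49) > Plethodon glutinosus (5.23)

Plethodon cinereus > Plethodon richmondi > Plethodon glutinosus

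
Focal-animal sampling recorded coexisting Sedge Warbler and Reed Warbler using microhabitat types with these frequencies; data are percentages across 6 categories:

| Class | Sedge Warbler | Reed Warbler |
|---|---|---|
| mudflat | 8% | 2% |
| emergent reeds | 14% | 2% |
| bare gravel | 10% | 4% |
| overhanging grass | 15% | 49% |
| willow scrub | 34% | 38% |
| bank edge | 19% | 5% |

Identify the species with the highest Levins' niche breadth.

Sedge Warbler

Convert percentages to proportions (divide by 100).
Σp_Sedgᵢ² = 0.08² + 0.14² + 0.10² + 0.15² + 0.34² + 0.19² = 0.0064 + 0.0196 + 0.0100 + 0.0225 + 0.1156 + 0.0361 = 0.2102
B_Sedg = 1 / 0.2102 = 4.7574
Σp_Reedᵢ² = 0.02² + 0.02² + 0.04² + 0.49² + 0.38² + 0.05² = 0.0004 + 0.0004 + 0.0016 + 0.2401 + 0.1444 + 0.0025 = 0.3894
B_Reed = 1 / 0.3894 = 2.5681
Highest B → broadest niche (most generalist): Sedge Warbler (B = 4.76).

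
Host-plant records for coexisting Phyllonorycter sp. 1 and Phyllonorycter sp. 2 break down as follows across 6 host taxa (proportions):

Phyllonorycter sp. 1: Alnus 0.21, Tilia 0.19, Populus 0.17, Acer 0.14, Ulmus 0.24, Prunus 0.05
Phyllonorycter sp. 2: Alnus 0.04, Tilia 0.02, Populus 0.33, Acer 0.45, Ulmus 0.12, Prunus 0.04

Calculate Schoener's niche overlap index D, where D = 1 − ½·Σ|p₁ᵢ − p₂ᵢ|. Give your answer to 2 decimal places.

Σ|p₁ᵢ − p₂ᵢ| = 0.17 + 0.17 + 0.16 + 0.31 + 0.12 + 0.01 = 0.94
D = 1 − ½ × 0.94 = 1 − 0.470 = 0.5300

0.53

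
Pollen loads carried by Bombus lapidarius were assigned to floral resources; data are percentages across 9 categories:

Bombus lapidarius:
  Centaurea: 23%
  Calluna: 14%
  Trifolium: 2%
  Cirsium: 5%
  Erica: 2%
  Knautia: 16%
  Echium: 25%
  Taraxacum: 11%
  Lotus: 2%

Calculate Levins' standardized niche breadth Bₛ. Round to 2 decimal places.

Convert percentages to proportions (divide by 100).
Σpᵢ² = 0.23² + 0.14² + 0.02² + 0.05² + 0.02² + 0.16² + 0.25² + 0.11² + 0.02² = 0.0529 + 0.0196 + 0.0004 + 0.0025 + 0.0004 + 0.0256 + 0.0625 + 0.0121 + 0.0004 = 0.1764
B = 1 / 0.1764 = 5.6689
Bₛ = (B − 1)/(n − 1) = (5.6689 − 1)/(9 − 1) = 4.6689/8 = 0.5836

0.58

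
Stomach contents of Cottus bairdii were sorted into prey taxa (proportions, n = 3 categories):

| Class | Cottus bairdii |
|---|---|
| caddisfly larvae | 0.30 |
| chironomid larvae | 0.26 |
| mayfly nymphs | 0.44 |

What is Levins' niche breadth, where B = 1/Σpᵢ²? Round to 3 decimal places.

2.847

Σpᵢ² = 0.30² + 0.26² + 0.44² = 0.0900 + 0.0676 + 0.1936 = 0.3512
B = 1 / 0.3512 = 2.84738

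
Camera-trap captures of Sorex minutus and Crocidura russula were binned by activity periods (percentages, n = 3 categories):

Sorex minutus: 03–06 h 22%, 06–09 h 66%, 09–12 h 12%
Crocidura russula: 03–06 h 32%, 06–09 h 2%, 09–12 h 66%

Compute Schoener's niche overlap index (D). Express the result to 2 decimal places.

Convert percentages to proportions (divide by 100).
Σ|p₁ᵢ − p₂ᵢ| = 0.10 + 0.64 + 0.54 = 1.28
D = 1 − ½ × 1.28 = 1 − 0.640 = 0.3600

0.36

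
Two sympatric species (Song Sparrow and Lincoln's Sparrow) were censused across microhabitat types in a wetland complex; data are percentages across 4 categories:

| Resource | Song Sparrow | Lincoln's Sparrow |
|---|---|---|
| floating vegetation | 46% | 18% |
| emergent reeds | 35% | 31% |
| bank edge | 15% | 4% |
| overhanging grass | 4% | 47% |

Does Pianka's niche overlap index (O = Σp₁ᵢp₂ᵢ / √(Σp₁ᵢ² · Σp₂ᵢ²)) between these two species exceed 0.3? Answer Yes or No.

Yes

Convert percentages to proportions (divide by 100).
Σ p₁ᵢp₂ᵢ = 0.0828 + 0.1085 + 0.0060 + 0.0188 = 0.2161
Σp_1ᵢ² = 0.46² + 0.35² + 0.15² + 0.04² = 0.2116 + 0.1225 + 0.0225 + 0.0016 = 0.3582
Σp_2ᵢ² = 0.18² + 0.31² + 0.04² + 0.47² = 0.0324 + 0.0961 + 0.0016 + 0.2209 = 0.3510
O = 0.2161 / √(0.3582 × 0.3510) = 0.2161 / 0.35458 = 0.6095
O = 0.6095 > 0.3 → Yes.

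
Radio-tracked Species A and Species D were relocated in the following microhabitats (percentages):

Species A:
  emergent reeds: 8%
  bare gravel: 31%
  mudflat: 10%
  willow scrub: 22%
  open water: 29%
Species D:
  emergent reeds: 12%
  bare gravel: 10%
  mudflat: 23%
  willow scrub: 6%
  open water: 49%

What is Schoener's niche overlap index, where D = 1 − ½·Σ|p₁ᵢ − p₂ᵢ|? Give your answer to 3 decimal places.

Convert percentages to proportions (divide by 100).
Σ|p₁ᵢ − p₂ᵢ| = 0.04 + 0.21 + 0.13 + 0.16 + 0.20 = 0.74
D = 1 − ½ × 0.74 = 1 − 0.370 = 0.63000

0.630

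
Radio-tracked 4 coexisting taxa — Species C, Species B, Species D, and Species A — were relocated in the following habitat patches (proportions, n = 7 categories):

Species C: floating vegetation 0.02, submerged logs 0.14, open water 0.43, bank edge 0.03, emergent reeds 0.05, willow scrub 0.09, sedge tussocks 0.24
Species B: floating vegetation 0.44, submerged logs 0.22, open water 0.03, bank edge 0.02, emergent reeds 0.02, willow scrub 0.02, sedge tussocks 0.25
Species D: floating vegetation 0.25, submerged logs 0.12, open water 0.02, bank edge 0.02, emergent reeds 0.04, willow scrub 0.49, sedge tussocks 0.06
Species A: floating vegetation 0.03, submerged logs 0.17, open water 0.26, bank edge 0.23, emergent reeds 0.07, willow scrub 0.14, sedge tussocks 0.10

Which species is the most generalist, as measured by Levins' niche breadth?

Species A

Σp_Cᵢ² = 0.02² + 0.14² + 0.43² + 0.03² + 0.05² + 0.09² + 0.24² = 0.0004 + 0.0196 + 0.1849 + 0.0009 + 0.0025 + 0.0081 + 0.0576 = 0.2740
B_C = 1 / 0.2740 = 3.6496
Σp_Bᵢ² = 0.44² + 0.22² + 0.03² + 0.02² + 0.02² + 0.02² + 0.25² = 0.1936 + 0.0484 + 0.0009 + 0.0004 + 0.0004 + 0.0004 + 0.0625 = 0.3066
B_B = 1 / 0.3066 = 3.2616
Σp_Dᵢ² = 0.25² + 0.12² + 0.02² + 0.02² + 0.04² + 0.49² + 0.06² = 0.0625 + 0.0144 + 0.0004 + 0.0004 + 0.0016 + 0.2401 + 0.0036 = 0.3230
B_D = 1 / 0.3230 = 3.0960
Σp_Aᵢ² = 0.03² + 0.17² + 0.26² + 0.23² + 0.07² + 0.14² + 0.10² = 0.0009 + 0.0289 + 0.0676 + 0.0529 + 0.0049 + 0.0196 + 0.0100 = 0.1848
B_A = 1 / 0.1848 = 5.4113
Highest B → broadest niche (most generalist): Species A (B = 5.41).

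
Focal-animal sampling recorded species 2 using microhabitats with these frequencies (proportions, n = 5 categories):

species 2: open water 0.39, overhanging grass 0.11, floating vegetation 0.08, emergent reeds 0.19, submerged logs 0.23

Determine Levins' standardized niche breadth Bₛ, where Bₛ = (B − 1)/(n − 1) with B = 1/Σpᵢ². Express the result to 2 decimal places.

Σpᵢ² = 0.39² + 0.11² + 0.08² + 0.19² + 0.23² = 0.1521 + 0.0121 + 0.0064 + 0.0361 + 0.0529 = 0.2596
B = 1 / 0.2596 = 3.8521
Bₛ = (B − 1)/(n − 1) = (3.8521 − 1)/(5 − 1) = 2.8521/4 = 0.7130

0.71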